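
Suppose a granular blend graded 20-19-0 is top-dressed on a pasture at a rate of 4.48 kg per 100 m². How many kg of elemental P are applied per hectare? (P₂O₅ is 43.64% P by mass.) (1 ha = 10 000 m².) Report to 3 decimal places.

37.146 kg P per hectare

P₂O₅ per 100 m² = 4.48 × 19% = 0.8512 kg.
Elemental P = 0.8512 × 0.4364 = 0.371464 kg per 100 m².
Convert to per hectare: 0.371464 × 100 = 37.1464 kg.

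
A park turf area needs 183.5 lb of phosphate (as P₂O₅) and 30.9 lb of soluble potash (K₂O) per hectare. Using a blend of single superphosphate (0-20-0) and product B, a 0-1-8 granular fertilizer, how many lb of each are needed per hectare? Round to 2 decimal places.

898.19 lb single superphosphate, 386.25 lb product B

Let a = lb of single superphosphate, b = lb of product B (per hectare).
P₂O₅: 0.2·a + 0.01·b = 183.5
K₂O: 0·a + 0.08·b = 30.9
Solving simultaneously: a = 898.188, b = 386.25.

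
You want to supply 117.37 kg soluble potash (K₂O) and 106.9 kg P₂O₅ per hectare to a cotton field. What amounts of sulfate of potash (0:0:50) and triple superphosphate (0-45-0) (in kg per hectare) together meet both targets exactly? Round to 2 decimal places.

234.74 kg sulfate of potash, 237.56 kg triple superphosphate

Let a = kg of sulfate of potash, b = kg of triple superphosphate (per hectare).
K₂O: 0.5·a + 0·b = 117.37
P₂O₅: 0·a + 0.45·b = 106.9
Solving simultaneously: a = 234.74, b = 237.556.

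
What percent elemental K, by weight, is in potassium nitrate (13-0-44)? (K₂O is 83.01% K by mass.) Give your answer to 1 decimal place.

%K = 44 × 0.8301 = 36.5244%.

36.5% K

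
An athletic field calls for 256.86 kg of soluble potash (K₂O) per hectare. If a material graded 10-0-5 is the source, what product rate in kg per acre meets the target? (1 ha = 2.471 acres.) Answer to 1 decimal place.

2079.0 kg of product per acre

Product per hectare = 256.86 / 5% = 5137.2 kg.
Convert to per acre: 5137.2 × 0.404694 = 2078.996 kg.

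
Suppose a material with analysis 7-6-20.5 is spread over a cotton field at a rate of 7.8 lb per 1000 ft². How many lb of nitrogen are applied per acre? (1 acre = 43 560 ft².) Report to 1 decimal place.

nitrogen per 1000 ft² = 7.8 × 7% = 0.546 lb.
Convert to per acre: 0.546 × 43.56 = 23.7838 lb.

23.8 lb N per acre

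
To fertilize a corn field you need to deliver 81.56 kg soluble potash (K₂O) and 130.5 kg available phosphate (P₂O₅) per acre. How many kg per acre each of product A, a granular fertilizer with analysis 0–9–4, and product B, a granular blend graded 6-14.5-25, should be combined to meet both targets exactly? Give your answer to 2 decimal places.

1245.44 kg product A, 126.97 kg product B

Let a = kg of product A, b = kg of product B (per acre).
K₂O: 0.04·a + 0.25·b = 81.56
P₂O₅: 0.09·a + 0.145·b = 130.5
From row1: a = (81.56 − 0.25·b) / 0.04.
Into row2: 0.09·(81.56 − 0.25·b)/0.04 + 0.145·b = 130.5 → b = 126.9701, a = 1245.437.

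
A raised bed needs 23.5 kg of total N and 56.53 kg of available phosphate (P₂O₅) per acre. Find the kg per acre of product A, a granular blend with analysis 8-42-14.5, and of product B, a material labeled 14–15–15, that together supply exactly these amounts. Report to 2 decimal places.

93.79 kg product A, 114.26 kg product B

With a, b = kg per acre of product A and product B:
N: 0.08·a + 0.14·b = 23.5
P₂O₅: 0.42·a + 0.15·b = 56.53
Solving simultaneously: a = 93.7863, b = 114.26496.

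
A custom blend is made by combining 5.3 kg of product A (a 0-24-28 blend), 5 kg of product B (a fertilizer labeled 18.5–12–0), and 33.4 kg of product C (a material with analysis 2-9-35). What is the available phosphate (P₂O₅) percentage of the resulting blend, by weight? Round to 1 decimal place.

11.2% P₂O₅

Total mass = 5.3 + 5 + 33.4 = 43.7 kg.
P₂O₅ mass = 24%×5.3 + 12%×5 + 9%×33.4 = 4.878 kg.
% P₂O₅ = 4.878 / 43.7 = 11.1625%.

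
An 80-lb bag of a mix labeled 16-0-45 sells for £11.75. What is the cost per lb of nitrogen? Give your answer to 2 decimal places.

N in bag = 80 × 16% = 12.8 lb.
Cost per lb N = £11.75 / 12.8 = £0.9180.

£0.92 per lb N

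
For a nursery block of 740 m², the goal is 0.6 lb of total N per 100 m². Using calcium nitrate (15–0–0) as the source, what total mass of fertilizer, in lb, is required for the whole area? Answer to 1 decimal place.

Product per 100 m² = 0.6 / 15% = 4 lb.
Total product = 4 × 740 / 100 = 29.6 lb.

29.6 lb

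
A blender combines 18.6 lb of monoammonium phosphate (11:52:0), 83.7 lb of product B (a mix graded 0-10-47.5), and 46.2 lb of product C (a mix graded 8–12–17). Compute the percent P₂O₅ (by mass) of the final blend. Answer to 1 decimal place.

Total mass = 18.6 + 83.7 + 46.2 = 148.5 lb.
P₂O₅ mass = 52%×18.6 + 10%×83.7 + 12%×46.2 = 23.586 lb.
% P₂O₅ = 23.586 / 148.5 = 15.8828%.

15.9% P₂O₅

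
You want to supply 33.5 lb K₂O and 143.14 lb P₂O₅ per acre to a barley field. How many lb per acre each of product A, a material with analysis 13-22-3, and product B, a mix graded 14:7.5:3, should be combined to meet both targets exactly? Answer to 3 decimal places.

409.586 lb product A, 707.080 lb product B

Per-acre balance (a = product A, b = product B):
K₂O: 0.03·a + 0.03·b = 33.5
P₂O₅: 0.22·a + 0.075·b = 143.14
Eliminate b: (row1) − 0.03/0.075·(row2) → -0.058·a = -23.756, so a = 409.5862.
Then b = (143.14 − 0.22·409.5862) / 0.075 = 707.08046.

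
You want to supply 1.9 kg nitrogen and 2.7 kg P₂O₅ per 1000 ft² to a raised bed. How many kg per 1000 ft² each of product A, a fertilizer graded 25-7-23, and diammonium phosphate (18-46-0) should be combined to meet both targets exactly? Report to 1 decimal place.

With a, b = kg per 1000 ft² of product A and diammonium phosphate:
N: 0.25·a + 0.18·b = 1.9
P₂O₅: 0.07·a + 0.46·b = 2.7
Eliminate a: (row1) − 0.25/0.07·(row2) → -1.46286·b = -7.74286, so b = 5.29297.
Back-substitute: a = (1.9 − 0.18·5.29297) / 0.25 = 3.78906.

3.8 kg product A, 5.3 kg diammonium phosphate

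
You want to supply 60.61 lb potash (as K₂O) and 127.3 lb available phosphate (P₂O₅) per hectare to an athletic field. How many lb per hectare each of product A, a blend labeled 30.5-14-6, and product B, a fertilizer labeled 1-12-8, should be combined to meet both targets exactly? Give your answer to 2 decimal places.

727.70 lb product A, 211.85 lb product B

Per-hectare balance (a = product A, b = product B):
K₂O: 0.06·a + 0.08·b = 60.61
P₂O₅: 0.14·a + 0.12·b = 127.3
From row1: a = (60.61 − 0.08·b) / 0.06.
Into row2: 0.14·(60.61 − 0.08·b)/0.06 + 0.12·b = 127.3 → b = 211.85, a = 727.7.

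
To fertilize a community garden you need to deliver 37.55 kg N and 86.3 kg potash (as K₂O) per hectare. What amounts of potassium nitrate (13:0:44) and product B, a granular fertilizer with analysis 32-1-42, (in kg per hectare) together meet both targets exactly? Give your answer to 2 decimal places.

With a, b = kg per hectare of potassium nitrate and product B:
N: 0.13·a + 0.32·b = 37.55
K₂O: 0.44·a + 0.42·b = 86.3
Eliminate b: (row1) − 0.32/0.42·(row2) → -0.205238·a = -28.2024, so a = 137.413.
Then b = (86.3 − 0.44·137.413) / 0.42 = 61.5197.

137.41 kg potassium nitrate, 61.52 kg product B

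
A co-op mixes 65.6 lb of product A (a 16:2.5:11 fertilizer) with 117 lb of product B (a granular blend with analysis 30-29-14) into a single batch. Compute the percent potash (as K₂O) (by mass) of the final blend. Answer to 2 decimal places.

Total mass = 65.6 + 117 = 182.6 lb.
K₂O mass = 11%×65.6 + 14%×117 = 23.596 lb.
% K₂O = 23.596 / 182.6 = 12.9222%.

12.92% K₂O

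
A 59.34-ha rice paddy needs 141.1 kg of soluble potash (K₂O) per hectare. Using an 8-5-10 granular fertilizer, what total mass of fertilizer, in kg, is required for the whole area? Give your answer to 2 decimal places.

83728.74 kg

Product per hectare = 141.1 / 10% = 1411 kg.
Total product = 1411 × 59.34 = 83728.74 kg.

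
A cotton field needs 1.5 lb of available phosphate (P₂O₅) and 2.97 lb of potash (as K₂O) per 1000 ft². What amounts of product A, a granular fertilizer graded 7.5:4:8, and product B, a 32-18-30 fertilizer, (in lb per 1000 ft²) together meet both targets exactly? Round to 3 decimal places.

35.250 lb product A, 0.500 lb product B

Let a = lb of product A, b = lb of product B (per 1000 ft²).
P₂O₅: 0.04·a + 0.18·b = 1.5
K₂O: 0.08·a + 0.3·b = 2.97
Eliminate b: (row1) − 0.18/0.3·(row2) → -0.008·a = -0.282, so a = 35.25.
Then b = (2.97 − 0.08·35.25) / 0.3 = 0.5.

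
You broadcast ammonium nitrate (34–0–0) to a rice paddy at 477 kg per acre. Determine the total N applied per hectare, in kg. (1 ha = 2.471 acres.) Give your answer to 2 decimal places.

nitrogen per acre = 477 × 34% = 162.18 kg.
Convert to per hectare: 162.18 × 2.471 = 400.747 kg.

400.75 kg N per hectare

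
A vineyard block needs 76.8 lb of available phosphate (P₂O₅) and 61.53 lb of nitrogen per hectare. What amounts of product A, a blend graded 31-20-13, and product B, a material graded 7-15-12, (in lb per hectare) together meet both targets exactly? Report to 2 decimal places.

118.57 lb product A, 353.91 lb product B

Let a = lb of product A, b = lb of product B (per hectare).
P₂O₅: 0.2·a + 0.15·b = 76.8
N: 0.31·a + 0.07·b = 61.53
From row1: a = (76.8 − 0.15·b) / 0.2.
Into row2: 0.31·(76.8 − 0.15·b)/0.2 + 0.07·b = 61.53 → b = 353.908, a = 118.569.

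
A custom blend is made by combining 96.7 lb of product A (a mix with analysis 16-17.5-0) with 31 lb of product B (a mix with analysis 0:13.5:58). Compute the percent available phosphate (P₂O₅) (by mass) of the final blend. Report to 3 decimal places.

Total mass = 96.7 + 31 = 127.7 lb.
P₂O₅ mass = 17.5%×96.7 + 13.5%×31 = 21.1075 lb.
% P₂O₅ = 21.1075 / 127.7 = 16.52897%.

16.529% P₂O₅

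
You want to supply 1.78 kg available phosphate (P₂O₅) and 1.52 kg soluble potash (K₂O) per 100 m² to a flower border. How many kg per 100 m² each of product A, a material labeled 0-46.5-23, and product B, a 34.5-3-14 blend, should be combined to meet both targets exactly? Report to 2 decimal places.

Let a = kg of product A, b = kg of product B (per 100 m²).
P₂O₅: 0.465·a + 0.03·b = 1.78
K₂O: 0.23·a + 0.14·b = 1.52
From row1: a = (1.78 − 0.03·b) / 0.465.
Into row2: 0.23·(1.78 − 0.03·b)/0.465 + 0.14·b = 1.52 → b = 5.10997, a = 3.49828.

3.50 kg product A, 5.11 kg product B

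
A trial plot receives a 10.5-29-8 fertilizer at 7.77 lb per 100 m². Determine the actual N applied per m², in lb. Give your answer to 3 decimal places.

0.008 lb N per sq m

nitrogen per 100 m² = 7.77 × 10.5% = 0.81585 lb.
Convert to per m²: 0.81585 × 0.01 = 0.0081585 lb.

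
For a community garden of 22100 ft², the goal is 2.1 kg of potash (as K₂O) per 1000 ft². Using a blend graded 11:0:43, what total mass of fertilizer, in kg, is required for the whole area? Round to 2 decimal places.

107.93 kg

Product per 1000 ft² = 2.1 / 43% = 4.88372 kg.
Total product = 4.88372 × 22100 / 1000 = 107.9302 kg.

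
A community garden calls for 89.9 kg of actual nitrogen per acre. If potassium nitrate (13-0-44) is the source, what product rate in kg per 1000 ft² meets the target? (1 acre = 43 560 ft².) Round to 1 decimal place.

Product per acre = 89.9 / 13% = 691.538 kg.
Convert to per 1000 ft²: 691.538 × 0.0229568 = 15.8755 kg.

15.9 kg of product per thousand sq ft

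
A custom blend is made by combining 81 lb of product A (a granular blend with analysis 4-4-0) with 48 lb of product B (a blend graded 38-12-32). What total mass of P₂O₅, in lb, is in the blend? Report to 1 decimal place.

P₂O₅ mass = 4%×81 + 12%×48 = 9 lb.

9.0 lb P₂O₅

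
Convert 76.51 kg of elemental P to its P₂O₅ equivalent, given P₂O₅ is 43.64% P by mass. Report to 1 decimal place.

175.3 kg P₂O₅

P₂O₅ = 76.51 / 0.4364 = 175.321 kg.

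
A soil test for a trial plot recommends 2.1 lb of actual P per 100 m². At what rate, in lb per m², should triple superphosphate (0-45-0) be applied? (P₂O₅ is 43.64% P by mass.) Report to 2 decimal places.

As P₂O₅: 2.1 / 0.4364 = 4.8121 lb per 100 m².
Product per 100 m² = 4.8121 / 45% = 10.6936 lb.
Convert to per m²: 10.6936 × 0.01 = 0.106936 lb.

0.11 lb of product per sq m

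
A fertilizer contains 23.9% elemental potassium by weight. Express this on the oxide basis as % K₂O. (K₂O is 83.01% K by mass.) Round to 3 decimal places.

28.792% K₂O

%K₂O = 23.9 / 0.8301 = 28.7917%.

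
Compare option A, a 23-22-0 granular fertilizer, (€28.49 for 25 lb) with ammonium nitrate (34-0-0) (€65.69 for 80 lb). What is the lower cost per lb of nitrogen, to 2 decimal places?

option A: N per bag = 25 × 23% = 5.75 lb; cost = 28.49 / 5.75 = €4.9548/lb N.
ammonium nitrate: N per bag = 80 × 34% = 27.2 lb; cost = 65.69 / 27.2 = €2.4151/lb N.
ammonium nitrate is cheaper.

€2.42 per lb N (ammonium nitrate)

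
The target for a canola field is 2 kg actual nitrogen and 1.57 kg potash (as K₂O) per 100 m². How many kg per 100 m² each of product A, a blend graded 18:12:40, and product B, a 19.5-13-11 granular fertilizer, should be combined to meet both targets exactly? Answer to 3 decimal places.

Let a = kg of product A, b = kg of product B (per 100 m²).
N: 0.18·a + 0.195·b = 2
K₂O: 0.4·a + 0.11·b = 1.57
Eliminate a: (row1) − 0.18/0.4·(row2) → 0.1455·b = 1.2935, so b = 8.89003.
Back-substitute: a = (2 − 0.195·8.89003) / 0.18 = 1.48024.

1.480 kg product A, 8.890 kg product B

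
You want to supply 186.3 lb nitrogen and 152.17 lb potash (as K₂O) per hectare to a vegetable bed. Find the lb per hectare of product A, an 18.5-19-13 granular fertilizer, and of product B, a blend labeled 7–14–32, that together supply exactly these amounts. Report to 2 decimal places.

977.33 lb product A, 78.49 lb product B

With a, b = lb per hectare of product A and product B:
N: 0.185·a + 0.07·b = 186.3
K₂O: 0.13·a + 0.32·b = 152.17
Eliminate a: (row1) − 0.185/0.13·(row2) → -0.385385·b = -30.2496, so b = 78.492.
Back-substitute: a = (186.3 − 0.07·78.492) / 0.185 = 977.327.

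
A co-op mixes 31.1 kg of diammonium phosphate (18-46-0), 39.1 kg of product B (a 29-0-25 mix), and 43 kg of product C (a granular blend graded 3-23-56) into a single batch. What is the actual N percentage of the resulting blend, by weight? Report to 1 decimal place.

Total mass = 31.1 + 39.1 + 43 = 113.2 kg.
N mass = 18%×31.1 + 29%×39.1 + 3%×43 = 18.227 kg.
% N = 18.227 / 113.2 = 16.1016%.

16.1% N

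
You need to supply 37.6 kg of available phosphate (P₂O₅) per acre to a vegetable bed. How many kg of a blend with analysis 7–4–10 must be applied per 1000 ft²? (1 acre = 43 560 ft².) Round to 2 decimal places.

Product per acre = 37.6 / 4% = 940 kg.
Convert to per 1000 ft²: 940 × 0.0229568 = 21.5794 kg.

21.58 kg of product per thousand sq ft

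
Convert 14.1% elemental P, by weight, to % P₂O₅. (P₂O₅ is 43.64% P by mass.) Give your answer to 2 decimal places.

%P₂O₅ = 14.1 / 0.4364 = 32.3098%.

32.31% P₂O₅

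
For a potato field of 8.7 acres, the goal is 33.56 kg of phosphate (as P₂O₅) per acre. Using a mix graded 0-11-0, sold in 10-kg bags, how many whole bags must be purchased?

Product per acre = 33.56 / 11% = 305.091 kg.
Total product = 305.091 × 8.7 = 2654.29 kg.
Bags = ⌈2654.29 / 10⌉ = 266.

266 bags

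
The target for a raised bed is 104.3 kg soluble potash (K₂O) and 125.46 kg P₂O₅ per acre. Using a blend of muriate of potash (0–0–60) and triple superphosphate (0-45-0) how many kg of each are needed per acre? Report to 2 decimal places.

Let a = kg of muriate of potash, b = kg of triple superphosphate (per acre).
K₂O: 0.6·a + 0·b = 104.3
P₂O₅: 0·a + 0.45·b = 125.46
Solving simultaneously: a = 173.833, b = 278.8.

173.83 kg muriate of potash, 278.80 kg triple superphosphate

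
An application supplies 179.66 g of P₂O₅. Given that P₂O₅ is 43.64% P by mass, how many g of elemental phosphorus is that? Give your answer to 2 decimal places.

78.40 g P

P = 179.66 × 0.4364 = 78.4036 g.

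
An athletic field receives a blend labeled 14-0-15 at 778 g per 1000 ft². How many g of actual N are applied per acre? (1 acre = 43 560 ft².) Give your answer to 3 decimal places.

nitrogen per 1000 ft² = 778 × 14% = 108.92 g.
Convert to per acre: 108.92 × 43.56 = 4744.5552 g.

4744.555 g N per acre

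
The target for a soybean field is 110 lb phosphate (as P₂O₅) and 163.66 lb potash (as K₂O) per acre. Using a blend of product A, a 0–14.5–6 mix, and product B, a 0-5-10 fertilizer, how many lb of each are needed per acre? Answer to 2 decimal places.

Per-acre balance (a = product A, b = product B):
P₂O₅: 0.145·a + 0.05·b = 110
K₂O: 0.06·a + 0.1·b = 163.66
Solving simultaneously: a = 244.957, b = 1489.626.

244.96 lb product A, 1489.63 lb product B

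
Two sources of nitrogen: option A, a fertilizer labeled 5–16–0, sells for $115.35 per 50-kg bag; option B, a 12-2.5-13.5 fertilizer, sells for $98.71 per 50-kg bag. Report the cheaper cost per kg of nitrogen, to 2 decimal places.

option A: N per bag = 50 × 5% = 2.5 kg; cost = 115.35 / 2.5 = $46.1400/kg N.
option B: N per bag = 50 × 12% = 6 kg; cost = 98.71 / 6 = $16.4517/kg N.
option B is cheaper.

$16.45 per kg N (option B)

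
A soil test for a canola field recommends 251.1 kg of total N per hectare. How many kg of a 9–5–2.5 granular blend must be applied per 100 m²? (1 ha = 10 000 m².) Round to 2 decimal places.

Product per hectare = 251.1 / 9% = 2790 kg.
Convert to per 100 m²: 2790 × 0.01 = 27.9 kg.

27.90 kg of product per hundred sq m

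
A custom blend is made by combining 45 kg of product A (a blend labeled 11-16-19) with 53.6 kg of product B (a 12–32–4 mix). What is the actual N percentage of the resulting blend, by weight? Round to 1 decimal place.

Total mass = 45 + 53.6 = 98.6 kg.
N mass = 11%×45 + 12%×53.6 = 11.382 kg.
% N = 11.382 / 98.6 = 11.5436%.

11.5% N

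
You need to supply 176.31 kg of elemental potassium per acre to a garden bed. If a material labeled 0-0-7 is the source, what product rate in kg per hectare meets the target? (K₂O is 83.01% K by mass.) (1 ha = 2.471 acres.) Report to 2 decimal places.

As K₂O: 176.31 / 0.8301 = 212.396 kg per acre.
Product per acre = 212.396 / 7% = 3034.23 kg.
Convert to per hectare: 3034.23 × 2.471 = 7497.582 kg.

7497.58 kg of product per hectare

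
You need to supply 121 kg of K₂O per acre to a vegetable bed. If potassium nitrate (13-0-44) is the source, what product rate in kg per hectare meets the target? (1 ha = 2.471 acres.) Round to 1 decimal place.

Product per acre = 121 / 44% = 275 kg.
Convert to per hectare: 275 × 2.471 = 679.525 kg.

679.5 kg of product per hectare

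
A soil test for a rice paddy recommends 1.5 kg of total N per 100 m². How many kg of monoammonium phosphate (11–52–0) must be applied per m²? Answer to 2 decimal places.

0.14 kg of product per sq m

Product per 100 m² = 1.5 / 11% = 13.6364 kg.
Convert to per m²: 13.6364 × 0.01 = 0.136364 kg.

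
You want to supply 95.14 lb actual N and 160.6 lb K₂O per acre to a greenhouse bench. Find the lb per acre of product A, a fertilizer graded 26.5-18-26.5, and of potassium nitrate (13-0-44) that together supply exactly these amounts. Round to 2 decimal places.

Let a = lb of product A, b = lb of potassium nitrate (per acre).
N: 0.265·a + 0.13·b = 95.14
K₂O: 0.265·a + 0.44·b = 160.6
From row1: a = (95.14 − 0.13·b) / 0.265.
Into row2: 0.265·(95.14 − 0.13·b)/0.265 + 0.44·b = 160.6 → b = 211.161, a = 255.4303.

255.43 lb product A, 211.16 lb potassium nitrate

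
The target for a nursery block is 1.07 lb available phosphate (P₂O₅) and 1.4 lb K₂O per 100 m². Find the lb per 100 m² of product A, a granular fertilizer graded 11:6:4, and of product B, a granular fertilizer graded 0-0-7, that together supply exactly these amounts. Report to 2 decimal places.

With a, b = lb per 100 m² of product A and product B:
P₂O₅: 0.06·a + 0·b = 1.07
K₂O: 0.04·a + 0.07·b = 1.4
Eliminate b: (row1) − 0/0.07·(row2) → 0.06·a = 1.07, so a = 17.8333.
Then b = (1.4 − 0.04·17.8333) / 0.07 = 9.80952.

17.83 lb product A, 9.81 lb product B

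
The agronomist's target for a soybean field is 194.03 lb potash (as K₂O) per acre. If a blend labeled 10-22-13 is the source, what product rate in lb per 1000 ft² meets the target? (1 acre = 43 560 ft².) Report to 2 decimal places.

Product per acre = 194.03 / 13% = 1492.54 lb.
Convert to per 1000 ft²: 1492.54 × 0.0229568 = 34.264 lb.

34.26 lb of product per thousand sq ft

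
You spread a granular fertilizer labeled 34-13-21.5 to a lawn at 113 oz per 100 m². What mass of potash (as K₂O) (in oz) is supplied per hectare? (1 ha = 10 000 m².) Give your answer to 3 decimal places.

2429.500 oz K₂O per hectare

K₂O per 100 m² = 113 × 21.5% = 24.295 oz.
Convert to per hectare: 24.295 × 100 = 2429.5 oz.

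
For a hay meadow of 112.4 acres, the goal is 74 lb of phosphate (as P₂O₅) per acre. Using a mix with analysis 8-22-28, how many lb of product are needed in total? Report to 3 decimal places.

Product per acre = 74 / 22% = 336.364 lb.
Total product = 336.364 × 112.4 = 37807.2727 lb.

37807.273 lb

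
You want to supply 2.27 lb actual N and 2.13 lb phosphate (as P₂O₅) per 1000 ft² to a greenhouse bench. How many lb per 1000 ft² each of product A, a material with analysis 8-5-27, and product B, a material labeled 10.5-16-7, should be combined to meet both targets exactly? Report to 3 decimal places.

18.483 lb product A, 7.536 lb product B

Per-1000 ft² balance (a = product A, b = product B):
N: 0.08·a + 0.105·b = 2.27
P₂O₅: 0.05·a + 0.16·b = 2.13
From row1: a = (2.27 − 0.105·b) / 0.08.
Into row2: 0.05·(2.27 − 0.105·b)/0.08 + 0.16·b = 2.13 → b = 7.53642, a = 18.4834.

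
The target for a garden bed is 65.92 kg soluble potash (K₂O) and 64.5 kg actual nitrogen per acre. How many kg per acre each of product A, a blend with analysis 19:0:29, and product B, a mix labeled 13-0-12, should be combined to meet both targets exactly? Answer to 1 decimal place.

55.7 kg product A, 414.8 kg product B

Per-acre balance (a = product A, b = product B):
K₂O: 0.29·a + 0.12·b = 65.92
N: 0.19·a + 0.13·b = 64.5
Eliminate a: (row1) − 0.29/0.19·(row2) → -0.0784211·b = -32.5274, so b = 414.779.
Back-substitute: a = (65.92 − 0.12·414.779) / 0.29 = 55.6779.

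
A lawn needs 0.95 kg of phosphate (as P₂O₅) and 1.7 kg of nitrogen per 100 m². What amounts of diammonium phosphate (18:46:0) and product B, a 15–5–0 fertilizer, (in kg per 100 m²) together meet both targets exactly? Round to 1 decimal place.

1.0 kg diammonium phosphate, 10.2 kg product B

Per-100 m² balance (a = diammonium phosphate, b = product B):
P₂O₅: 0.46·a + 0.05·b = 0.95
N: 0.18·a + 0.15·b = 1.7
Eliminate a: (row1) − 0.46/0.18·(row2) → -0.333333·b = -3.39444, so b = 10.1833.
Back-substitute: a = (0.95 − 0.05·10.1833) / 0.46 = 0.958333.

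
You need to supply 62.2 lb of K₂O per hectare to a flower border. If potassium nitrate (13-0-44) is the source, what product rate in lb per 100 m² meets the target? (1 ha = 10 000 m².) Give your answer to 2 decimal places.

1.41 lb of product per hundred sq m

Product per hectare = 62.2 / 44% = 141.364 lb.
Convert to per 100 m²: 141.364 × 0.01 = 1.41364 lb.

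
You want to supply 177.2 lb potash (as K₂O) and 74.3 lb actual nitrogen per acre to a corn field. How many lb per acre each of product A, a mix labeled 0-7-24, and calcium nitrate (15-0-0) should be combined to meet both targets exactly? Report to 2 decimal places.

Let a = lb of product A, b = lb of calcium nitrate (per acre).
K₂O: 0.24·a + 0·b = 177.2
N: 0·a + 0.15·b = 74.3
Solving simultaneously: a = 738.333, b = 495.333.

738.33 lb product A, 495.33 lb calcium nitrate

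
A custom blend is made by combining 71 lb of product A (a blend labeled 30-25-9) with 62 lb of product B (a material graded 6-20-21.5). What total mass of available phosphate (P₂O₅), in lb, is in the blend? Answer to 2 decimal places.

P₂O₅ mass = 25%×71 + 20%×62 = 30.15 lb.

30.15 lb P₂O₅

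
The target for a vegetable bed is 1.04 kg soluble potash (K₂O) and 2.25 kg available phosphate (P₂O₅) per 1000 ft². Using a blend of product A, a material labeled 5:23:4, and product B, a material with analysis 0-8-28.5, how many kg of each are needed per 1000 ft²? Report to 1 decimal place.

Per-1000 ft² balance (a = product A, b = product B):
K₂O: 0.04·a + 0.285·b = 1.04
P₂O₅: 0.23·a + 0.08·b = 2.25
Solving simultaneously: a = 8.95028, b = 2.39294.

9.0 kg product A, 2.4 kg product B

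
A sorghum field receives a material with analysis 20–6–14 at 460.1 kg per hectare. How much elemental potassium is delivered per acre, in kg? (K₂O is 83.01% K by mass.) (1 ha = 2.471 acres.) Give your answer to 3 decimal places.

K₂O per hectare = 460.1 × 14% = 64.414 kg.
Elemental K = 64.414 × 0.8301 = 53.4701 kg per hectare.
Convert to per acre: 53.4701 × 0.404694 = 21.63904 kg.

21.639 kg K per acre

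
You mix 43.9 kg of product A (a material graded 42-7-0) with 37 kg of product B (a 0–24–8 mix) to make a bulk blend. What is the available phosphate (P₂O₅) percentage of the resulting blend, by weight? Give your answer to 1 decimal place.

Total mass = 43.9 + 37 = 80.9 kg.
P₂O₅ mass = 7%×43.9 + 24%×37 = 11.953 kg.
% P₂O₅ = 11.953 / 80.9 = 14.775%.

14.8% P₂O₅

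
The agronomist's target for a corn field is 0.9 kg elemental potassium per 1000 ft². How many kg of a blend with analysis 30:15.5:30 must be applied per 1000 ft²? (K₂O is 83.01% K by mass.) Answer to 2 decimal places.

3.61 kg of product per thousand sq ft

As K₂O: 0.9 / 0.8301 = 1.08421 kg per 1000 ft².
Product per 1000 ft² = 1.08421 / 30% = 3.61402 kg.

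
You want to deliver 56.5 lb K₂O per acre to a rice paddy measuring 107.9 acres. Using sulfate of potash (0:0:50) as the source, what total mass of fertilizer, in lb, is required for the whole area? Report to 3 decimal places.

Product per acre = 56.5 / 50% = 113 lb.
Total product = 113 × 107.9 = 12192.7 lb.

12192.700 lb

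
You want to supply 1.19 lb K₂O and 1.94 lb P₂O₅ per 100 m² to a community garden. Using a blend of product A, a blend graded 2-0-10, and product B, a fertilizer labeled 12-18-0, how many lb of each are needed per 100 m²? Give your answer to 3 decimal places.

11.900 lb product A, 10.778 lb product B

Per-100 m² balance (a = product A, b = product B):
K₂O: 0.1·a + 0·b = 1.19
P₂O₅: 0·a + 0.18·b = 1.94
Solving simultaneously: a = 11.9, b = 10.7778.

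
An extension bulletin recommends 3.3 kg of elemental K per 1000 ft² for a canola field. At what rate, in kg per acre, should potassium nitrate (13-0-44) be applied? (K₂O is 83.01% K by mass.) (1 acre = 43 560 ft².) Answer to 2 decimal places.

393.57 kg of product per acre

As K₂O: 3.3 / 0.8301 = 3.97542 kg per 1000 ft².
Product per 1000 ft² = 3.97542 / 44% = 9.03506 kg.
Convert to per acre: 9.03506 × 43.56 = 393.567 kg.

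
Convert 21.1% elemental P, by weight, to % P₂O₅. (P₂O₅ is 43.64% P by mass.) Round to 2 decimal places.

%P₂O₅ = 21.1 / 0.4364 = 48.3501%.

48.35% P₂O₅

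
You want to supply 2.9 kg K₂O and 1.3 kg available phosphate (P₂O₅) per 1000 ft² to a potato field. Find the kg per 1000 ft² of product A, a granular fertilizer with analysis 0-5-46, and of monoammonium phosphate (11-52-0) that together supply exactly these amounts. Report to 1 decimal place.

Let a = kg of product A, b = kg of monoammonium phosphate (per 1000 ft²).
K₂O: 0.46·a + 0·b = 2.9
P₂O₅: 0.05·a + 0.52·b = 1.3
Eliminate a: (row1) − 0.46/0.05·(row2) → -4.784·b = -9.06, so b = 1.89381.
Back-substitute: a = (2.9 − 0·1.89381) / 0.46 = 6.30435.

6.3 kg product A, 1.9 kg monoammonium phosphate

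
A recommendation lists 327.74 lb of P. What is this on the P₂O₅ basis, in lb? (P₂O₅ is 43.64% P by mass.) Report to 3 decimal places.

P₂O₅ = 327.74 / 0.4364 = 751.0082 lb.

751.008 lb P₂O₅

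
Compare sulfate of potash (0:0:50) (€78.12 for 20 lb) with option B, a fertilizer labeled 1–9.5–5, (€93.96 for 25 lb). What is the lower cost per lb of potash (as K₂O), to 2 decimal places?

sulfate of potash: K₂O per bag = 20 × 50% = 10 lb; cost = 78.12 / 10 = €7.8120/lb K₂O.
option B: K₂O per bag = 25 × 5% = 1.25 lb; cost = 93.96 / 1.25 = €75.1680/lb K₂O.
sulfate of potash is cheaper.

€7.81 per lb K₂O (sulfate of potash)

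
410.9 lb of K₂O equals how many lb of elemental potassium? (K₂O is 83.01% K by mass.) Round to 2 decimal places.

341.09 lb K

K = 410.9 × 0.8301 = 341.088 lb.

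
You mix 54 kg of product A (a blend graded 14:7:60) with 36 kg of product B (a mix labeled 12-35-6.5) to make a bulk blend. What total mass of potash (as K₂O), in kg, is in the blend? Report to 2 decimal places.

K₂O mass = 60%×54 + 6.5%×36 = 34.74 kg.

34.74 kg K₂O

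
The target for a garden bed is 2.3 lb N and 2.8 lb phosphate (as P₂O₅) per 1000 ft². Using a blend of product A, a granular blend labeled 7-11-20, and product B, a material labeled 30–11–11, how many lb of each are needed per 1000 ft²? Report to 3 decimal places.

With a, b = lb per 1000 ft² of product A and product B:
N: 0.07·a + 0.3·b = 2.3
P₂O₅: 0.11·a + 0.11·b = 2.8
Eliminate b: (row1) − 0.3/0.11·(row2) → -0.23·a = -5.33636, so a = 23.2016.
Then b = (2.8 − 0.11·23.2016) / 0.11 = 2.25296.

23.202 lb product A, 2.253 lb product B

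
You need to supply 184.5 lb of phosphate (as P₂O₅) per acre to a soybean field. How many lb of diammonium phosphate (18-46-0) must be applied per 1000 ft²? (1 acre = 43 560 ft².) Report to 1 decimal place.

9.2 lb of product per thousand sq ft

Product per acre = 184.5 / 46% = 401.087 lb.
Convert to per 1000 ft²: 401.087 × 0.0229568 = 9.20769 lb.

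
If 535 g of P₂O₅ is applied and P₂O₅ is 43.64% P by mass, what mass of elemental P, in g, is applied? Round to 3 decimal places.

233.474 g P

P = 535 × 0.4364 = 233.474 g.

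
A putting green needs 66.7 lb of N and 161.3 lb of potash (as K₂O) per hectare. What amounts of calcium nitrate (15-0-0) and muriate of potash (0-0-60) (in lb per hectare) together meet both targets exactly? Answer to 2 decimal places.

444.67 lb calcium nitrate, 268.83 lb muriate of potash

With a, b = lb per hectare of calcium nitrate and muriate of potash:
N: 0.15·a + 0·b = 66.7
K₂O: 0·a + 0.6·b = 161.3
Solving simultaneously: a = 444.667, b = 268.833.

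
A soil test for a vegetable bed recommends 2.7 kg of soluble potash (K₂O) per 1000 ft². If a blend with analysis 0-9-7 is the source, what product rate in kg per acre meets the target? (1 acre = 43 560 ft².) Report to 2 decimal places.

1680.17 kg of product per acre

Product per 1000 ft² = 2.7 / 7% = 38.5714 kg.
Convert to per acre: 38.5714 × 43.56 = 1680.171 kg.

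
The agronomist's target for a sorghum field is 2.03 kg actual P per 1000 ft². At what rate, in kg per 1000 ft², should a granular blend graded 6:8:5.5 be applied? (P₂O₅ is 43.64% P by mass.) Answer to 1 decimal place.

58.1 kg of product per thousand sq ft

As P₂O₅: 2.03 / 0.4364 = 4.6517 kg per 1000 ft².
Product per 1000 ft² = 4.6517 / 8% = 58.1462 kg.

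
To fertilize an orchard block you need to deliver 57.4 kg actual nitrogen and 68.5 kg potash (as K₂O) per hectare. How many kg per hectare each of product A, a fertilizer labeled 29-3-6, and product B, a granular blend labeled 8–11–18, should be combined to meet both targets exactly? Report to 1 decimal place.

Per-hectare balance (a = product A, b = product B):
N: 0.29·a + 0.08·b = 57.4
K₂O: 0.06·a + 0.18·b = 68.5
Eliminate b: (row1) − 0.08/0.18·(row2) → 0.263333·a = 26.9556, so a = 102.363.
Then b = (68.5 − 0.06·102.363) / 0.18 = 346.435.

102.4 kg product A, 346.4 kg product B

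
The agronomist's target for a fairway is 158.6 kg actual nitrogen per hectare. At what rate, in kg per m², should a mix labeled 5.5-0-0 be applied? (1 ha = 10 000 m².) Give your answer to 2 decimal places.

0.29 kg of product per sq m

Product per hectare = 158.6 / 5.5% = 2883.64 kg.
Convert to per m²: 2883.64 × 0.0001 = 0.288364 kg.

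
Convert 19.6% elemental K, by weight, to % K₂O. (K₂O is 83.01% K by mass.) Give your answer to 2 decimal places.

23.61% K₂O

%K₂O = 19.6 / 0.8301 = 23.6116%.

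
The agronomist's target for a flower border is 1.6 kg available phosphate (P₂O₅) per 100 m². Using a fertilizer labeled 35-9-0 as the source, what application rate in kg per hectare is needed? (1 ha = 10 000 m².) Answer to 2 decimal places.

1777.78 kg of product per hectare

Product per 100 m² = 1.6 / 9% = 17.7778 kg.
Convert to per hectare: 17.7778 × 100 = 1777.778 kg.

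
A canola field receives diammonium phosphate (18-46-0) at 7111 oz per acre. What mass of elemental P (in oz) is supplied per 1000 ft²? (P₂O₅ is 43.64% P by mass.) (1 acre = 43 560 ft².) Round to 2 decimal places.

P₂O₅ per acre = 7111 × 46% = 3271.06 oz.
Elemental P = 3271.06 × 0.4364 = 1427.49 oz per acre.
Convert to per 1000 ft²: 1427.49 × 0.0229568 = 32.7707 oz.

32.77 oz P per thousand sq ft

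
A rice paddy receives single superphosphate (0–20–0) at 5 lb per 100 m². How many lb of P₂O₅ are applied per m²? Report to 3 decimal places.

0.010 lb P₂O₅ per sq m

P₂O₅ per 100 m² = 5 × 20% = 1 lb.
Convert to per m²: 1 × 0.01 = 0.01 lb.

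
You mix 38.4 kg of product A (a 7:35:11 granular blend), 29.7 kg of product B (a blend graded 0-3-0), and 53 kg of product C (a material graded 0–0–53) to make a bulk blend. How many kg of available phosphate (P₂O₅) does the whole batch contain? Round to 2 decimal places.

14.33 kg P₂O₅

P₂O₅ mass = 35%×38.4 + 3%×29.7 + 0%×53 = 14.331 kg.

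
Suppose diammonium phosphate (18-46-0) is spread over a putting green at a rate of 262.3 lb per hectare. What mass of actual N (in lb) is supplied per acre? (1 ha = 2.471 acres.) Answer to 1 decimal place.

nitrogen per hectare = 262.3 × 18% = 47.214 lb.
Convert to per acre: 47.214 × 0.404694 = 19.1072 lb.

19.1 lb N per acre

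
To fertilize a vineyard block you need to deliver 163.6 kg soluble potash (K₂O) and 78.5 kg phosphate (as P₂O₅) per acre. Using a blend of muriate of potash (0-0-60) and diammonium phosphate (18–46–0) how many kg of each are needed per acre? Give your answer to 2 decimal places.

272.67 kg muriate of potash, 170.65 kg diammonium phosphate

With a, b = kg per acre of muriate of potash and diammonium phosphate:
K₂O: 0.6·a + 0·b = 163.6
P₂O₅: 0·a + 0.46·b = 78.5
Solving simultaneously: a = 272.667, b = 170.652.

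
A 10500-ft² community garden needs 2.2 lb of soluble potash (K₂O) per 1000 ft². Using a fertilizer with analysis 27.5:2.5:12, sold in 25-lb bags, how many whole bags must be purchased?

8 bags

Product per 1000 ft² = 2.2 / 12% = 18.3333 lb.
Total product = 18.3333 × 10500 / 1000 = 192.5 lb.
Bags = ⌈192.5 / 25⌉ = 8.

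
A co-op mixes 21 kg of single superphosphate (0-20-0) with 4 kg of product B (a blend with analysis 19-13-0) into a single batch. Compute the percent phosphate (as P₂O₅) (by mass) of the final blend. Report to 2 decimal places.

18.88% P₂O₅

Total mass = 21 + 4 = 25 kg.
P₂O₅ mass = 20%×21 + 13%×4 = 4.72 kg.
% P₂O₅ = 4.72 / 25 = 18.88%.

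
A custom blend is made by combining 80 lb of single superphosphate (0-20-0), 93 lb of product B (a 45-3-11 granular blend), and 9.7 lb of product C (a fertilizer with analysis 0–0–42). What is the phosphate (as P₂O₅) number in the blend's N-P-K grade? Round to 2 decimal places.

10.28% P₂O₅

Total mass = 80 + 93 + 9.7 = 182.7 lb.
P₂O₅ mass = 20%×80 + 3%×93 + 0%×9.7 = 18.79 lb.
% P₂O₅ = 18.79 / 182.7 = 10.2846%.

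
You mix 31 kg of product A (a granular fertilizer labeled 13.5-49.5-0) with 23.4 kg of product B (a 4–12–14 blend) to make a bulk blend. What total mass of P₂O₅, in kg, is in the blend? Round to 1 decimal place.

18.2 kg P₂O₅

P₂O₅ mass = 49.5%×31 + 12%×23.4 = 18.153 kg.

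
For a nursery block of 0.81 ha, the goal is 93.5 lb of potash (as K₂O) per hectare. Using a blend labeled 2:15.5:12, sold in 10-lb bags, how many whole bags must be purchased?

Product per hectare = 93.5 / 12% = 779.167 lb.
Total product = 779.167 × 0.81 = 631.125 lb.
Bags = ⌈631.125 / 10⌉ = 64.

64 bags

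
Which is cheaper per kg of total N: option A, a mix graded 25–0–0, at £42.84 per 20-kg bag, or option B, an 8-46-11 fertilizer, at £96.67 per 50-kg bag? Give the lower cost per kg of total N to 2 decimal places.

£8.57 per kg N (option A)

option A: N per bag = 20 × 25% = 5 kg; cost = 42.84 / 5 = £8.5680/kg N.
option B: N per bag = 50 × 8% = 4 kg; cost = 96.67 / 4 = £24.1675/kg N.
option A is cheaper.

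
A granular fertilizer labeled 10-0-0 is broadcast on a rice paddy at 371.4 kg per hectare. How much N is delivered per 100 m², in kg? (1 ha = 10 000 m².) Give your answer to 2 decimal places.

0.37 kg N per hundred sq m

nitrogen per hectare = 371.4 × 10% = 37.14 kg.
Convert to per 100 m²: 37.14 × 0.01 = 0.3714 kg.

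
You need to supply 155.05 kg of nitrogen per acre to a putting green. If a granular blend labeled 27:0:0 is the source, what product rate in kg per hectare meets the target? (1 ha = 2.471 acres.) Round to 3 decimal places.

1418.995 kg of product per hectare

Product per acre = 155.05 / 27% = 574.259 kg.
Convert to per hectare: 574.259 × 2.471 = 1418.9946 kg.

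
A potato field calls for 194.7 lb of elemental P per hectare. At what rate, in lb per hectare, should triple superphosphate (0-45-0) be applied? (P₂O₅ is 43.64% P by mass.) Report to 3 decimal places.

991.445 lb of product per hectare

As P₂O₅: 194.7 / 0.4364 = 446.15 lb per hectare.
Product per hectare = 446.15 / 45% = 991.4452 lb.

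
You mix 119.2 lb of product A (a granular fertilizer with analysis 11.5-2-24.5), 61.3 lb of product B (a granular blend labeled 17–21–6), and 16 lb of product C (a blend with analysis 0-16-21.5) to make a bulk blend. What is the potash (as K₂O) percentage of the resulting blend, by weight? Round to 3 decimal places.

Total mass = 119.2 + 61.3 + 16 = 196.5 lb.
K₂O mass = 24.5%×119.2 + 6%×61.3 + 21.5%×16 = 36.322 lb.
% K₂O = 36.322 / 196.5 = 18.48448%.

18.484% K₂O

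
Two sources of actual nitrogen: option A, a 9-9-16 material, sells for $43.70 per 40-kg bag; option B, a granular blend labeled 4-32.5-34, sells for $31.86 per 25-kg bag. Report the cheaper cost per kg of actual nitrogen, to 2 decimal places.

option A: N per bag = 40 × 9% = 3.6 kg; cost = 43.70 / 3.6 = $12.1389/kg N.
option B: N per bag = 25 × 4% = 1 kg; cost = 31.86 / 1 = $31.8600/kg N.
option A is cheaper.

$12.14 per kg N (option A)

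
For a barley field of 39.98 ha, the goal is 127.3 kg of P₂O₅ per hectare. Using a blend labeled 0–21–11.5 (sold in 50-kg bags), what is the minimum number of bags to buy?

485 bags

Product per hectare = 127.3 / 21% = 606.19 kg.
Total product = 606.19 × 39.98 = 24235.5 kg.
Bags = ⌈24235.5 / 50⌉ = 485.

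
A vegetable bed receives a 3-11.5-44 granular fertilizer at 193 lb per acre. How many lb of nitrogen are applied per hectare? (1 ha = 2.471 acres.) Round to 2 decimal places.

14.31 lb N per hectare

nitrogen per acre = 193 × 3% = 5.79 lb.
Convert to per hectare: 5.79 × 2.471 = 14.3071 lb.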